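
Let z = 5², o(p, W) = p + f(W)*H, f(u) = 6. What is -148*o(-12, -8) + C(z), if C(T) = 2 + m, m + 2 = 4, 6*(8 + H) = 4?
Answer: 8292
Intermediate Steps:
H = -22/3 (H = -8 + (⅙)*4 = -8 + ⅔ = -22/3 ≈ -7.3333)
m = 2 (m = -2 + 4 = 2)
o(p, W) = -44 + p (o(p, W) = p + 6*(-22/3) = p - 44 = -44 + p)
z = 25
C(T) = 4 (C(T) = 2 + 2 = 4)
-148*o(-12, -8) + C(z) = -148*(-44 - 12) + 4 = -148*(-56) + 4 = 8288 + 4 = 8292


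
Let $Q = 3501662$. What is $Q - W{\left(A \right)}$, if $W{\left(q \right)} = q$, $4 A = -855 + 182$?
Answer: $\frac{14007321}{4} \approx 3.5018 \cdot 10^{6}$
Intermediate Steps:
$A = - \frac{673}{4}$ ($A = \frac{-855 + 182}{4} = \frac{1}{4} \left(-673\right) = - \frac{673}{4} \approx -168.25$)
$Q - W{\left(A \right)} = 3501662 - - \frac{673}{4} = 3501662 + \frac{673}{4} = \frac{14007321}{4}$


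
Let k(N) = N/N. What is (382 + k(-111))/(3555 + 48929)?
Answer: 383/52484 ≈ 0.0072975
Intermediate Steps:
k(N) = 1
(382 + k(-111))/(3555 + 48929) = (382 + 1)/(3555 + 48929) = 383/52484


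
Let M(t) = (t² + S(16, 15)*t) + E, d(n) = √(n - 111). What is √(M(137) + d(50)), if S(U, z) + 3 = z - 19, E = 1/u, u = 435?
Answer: √(3370097685 + 189225*I*√61)/435 ≈ 133.45 + 0.029262*I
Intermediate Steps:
E = 1/435 ≈ 0.0022989
d(n) = √(-111 + n)
S(U, z) = -22 + z (S(U, z) = -3 + (z - 19) = -3 + (-19 + z) = -22 + z)
M(t) = 1/435 + t² - 7*t (M(t) = (t² + (-22 + 15)*t) + 1/435 = (t² - 7*t) + 1/435 = 1/435 + t² - 7*t)
√(M(137) + d(50)) = √((1/435 + 137² - 7*137) + √(-111 + 50)) = √((1/435 + 18769 - 959) + √(-61)) = √(7747351/435 + I*√61)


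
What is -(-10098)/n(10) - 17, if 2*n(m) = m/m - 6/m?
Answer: 50473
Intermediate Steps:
n(m) = 1/2 - 3/m (n(m) = (m/m - 6/m)/2 = (1 - 6/m)/2 = 1/2 - 3/m)
-(-10098)/n(10) - 17 = -(-10098)/((1/2)*(-6 + 10)/10) - 17 = -(-10098)/((1/2)*(1/10)*4) - 17 = -(-10098)/1/5 - 17 = -(-10098)*5 - 17 = -102*(-495) - 17 = 50490 - 17 = 50473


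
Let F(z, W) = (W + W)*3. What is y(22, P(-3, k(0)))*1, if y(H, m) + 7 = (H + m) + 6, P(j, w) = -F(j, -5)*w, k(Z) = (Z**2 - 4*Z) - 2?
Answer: -39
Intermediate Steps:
k(Z) = -2 + Z**2 - 4*Z
F(z, W) = 6*W (F(z, W) = (2*W)*3 = 6*W)
P(j, w) = 30*w (P(j, w) = -6*(-5)*w = -(-30)*w = 30*w)
y(H, m) = -1 + H + m (y(H, m) = -7 + ((H + m) + 6) = -7 + (6 + H + m) = -1 + H + m)
y(22, P(-3, k(0)))*1 = (-1 + 22 + 30*(-2 + 0**2 - 4*0))*1 = (-1 + 22 + 30*(-2 + 0 + 0))*1 = (-1 + 22 + 30*(-2))*1 = (-1 + 22 - 60)*1 = -39*1 = -39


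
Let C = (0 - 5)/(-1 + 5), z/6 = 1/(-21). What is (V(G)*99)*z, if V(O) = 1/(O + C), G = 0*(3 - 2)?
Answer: 792/35 ≈ 22.629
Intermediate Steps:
z = -2/7 (z = 6/(-21) = 6*(-1/21) = -2/7 ≈ -0.28571)
G = 0 (G = 0*1 = 0)
C = -5/4 ≈ -1.2500
V(O) = 1/(-5/4 + O) (V(O) = 1/(O - 5/4) = 1/(-5/4 + O))
(V(G)*99)*z = ((4/(-5 + 4*0))*99)*(-2/7) = ((4/(-5 + 0))*99)*(-2/7) = ((4/(-5))*99)*(-2/7) = ((4*(-⅕))*99)*(-2/7) = -⅘*99*(-2/7) = -396/5*(-2/7) = 792/35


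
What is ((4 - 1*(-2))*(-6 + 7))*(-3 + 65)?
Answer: 372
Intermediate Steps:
((4 - 1*(-2))*(-6 + 7))*(-3 + 65) = ((4 + 2)*1)*62 = (6*1)*62 = 6*62 = 372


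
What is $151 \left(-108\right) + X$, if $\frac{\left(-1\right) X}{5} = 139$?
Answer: $-17003$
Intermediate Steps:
$X = -695$ ($X = \left(-5\right) 139 = -695$)
$151 \left(-108\right) + X = 151 \left(-108\right) - 695 = -16308 - 695 = -17003$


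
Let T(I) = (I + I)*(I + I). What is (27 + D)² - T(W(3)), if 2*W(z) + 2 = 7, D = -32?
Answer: 0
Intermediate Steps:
W(z) = 5/2 (W(z) = -1 + (½)*7 = -1 + 7/2 = 5/2)
T(I) = 4*I² (T(I) = (2*I)*(2*I) = 4*I²)
(27 + D)² - T(W(3)) = (27 - 32)² - 4*(5/2)² = (-5)² - 4*25/4 = 25 - 1*25 = 25 - 25 = 0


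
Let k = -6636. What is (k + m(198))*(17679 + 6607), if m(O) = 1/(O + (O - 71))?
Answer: -52377591914/325 ≈ -1.6116e+8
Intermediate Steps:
m(O) = 1/(-71 + 2*O) (m(O) = 1/(O + (-71 + O)) = 1/(-71 + 2*O))
(k + m(198))*(17679 + 6607) = (-6636 + 1/(-71 + 2*198))*(17679 + 6607) = (-6636 + 1/(-71 + 396))*24286 = (-6636 + 1/325)*24286 = -2156699/325*24286 = -52377591914/325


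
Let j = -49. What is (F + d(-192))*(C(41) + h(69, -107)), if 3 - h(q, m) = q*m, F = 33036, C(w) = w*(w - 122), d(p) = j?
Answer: 134092155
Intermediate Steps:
d(p) = -49
C(w) = w*(-122 + w)
h(q, m) = 3 - m*q (h(q, m) = 3 - q*m = 3 - m*q)
(F + d(-192))*(C(41) + h(69, -107)) = (33036 - 49)*(41*(-122 + 41) + (3 - 1*(-107)*69)) = 32987*(41*(-81) + (3 + 7383)) = 32987*(-3321 + 7386) = 32987*4065 = 134092155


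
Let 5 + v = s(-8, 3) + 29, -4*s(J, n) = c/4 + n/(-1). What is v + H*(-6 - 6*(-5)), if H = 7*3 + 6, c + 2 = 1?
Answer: 10765/16 ≈ 672.81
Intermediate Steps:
c = -1 (c = -2 + 1 = -1)
s(J, n) = 1/16 + n/4 (s(J, n) = -(-1/4 + n/(-1))/4 = -(-1*¼ + n*(-1))/4 = -(-¼ - n)/4 = 1/16 + n/4)
H = 27 (H = 21 + 6 = 27)
v = 397/16 (v = -5 + ((1/16 + (¼)*3) + 29) = -5 + ((1/16 + ¾) + 29) = -5 + (13/16 + 29) = -5 + 477/16 = 397/16 ≈ 24.813)
v + H*(-6 - 6*(-5)) = 397/16 + 27*(-6 - 6*(-5)) = 397/16 + 27*(-6 + 30) = 397/16 + 27*24 = 397/16 + 648 = 10765/16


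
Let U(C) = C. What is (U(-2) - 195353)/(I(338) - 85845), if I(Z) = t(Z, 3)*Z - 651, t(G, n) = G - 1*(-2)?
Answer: -195355/28424 ≈ -6.8729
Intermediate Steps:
t(G, n) = 2 + G (t(G, n) = G + 2 = 2 + G)
I(Z) = -651 + Z*(2 + Z) (I(Z) = (2 + Z)*Z - 651 = Z*(2 + Z) - 651 = -651 + Z*(2 + Z))
(U(-2) - 195353)/(I(338) - 85845) = (-2 - 195353)/((-651 + 338*(2 + 338)) - 85845) = -195355/((-651 + 338*340) - 85845) = -195355/((-651 + 114920) - 85845) = -195355/(114269 - 85845) = -195355/28424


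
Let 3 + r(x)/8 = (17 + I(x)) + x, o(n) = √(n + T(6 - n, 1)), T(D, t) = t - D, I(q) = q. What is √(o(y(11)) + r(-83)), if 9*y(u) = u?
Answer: √(-10944 + 3*I*√23)/3 ≈ 0.022922 + 34.871*I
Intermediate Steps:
y(u) = u/9
o(n) = √(-5 + 2*n) (o(n) = √(n + (1 - (6 - n))) = √(n + (1 + (-6 + n))) = √(n + (-5 + n)) = √(-5 + 2*n))
r(x) = 112 + 16*x (r(x) = -24 + 8*((17 + x) + x) = -24 + 8*(17 + 2*x) = -24 + (136 + 16*x) = 112 + 16*x)
√(o(y(11)) + r(-83)) = √(√(-5 + 2*((⅑)*11)) + (112 + 16*(-83))) = √(√(-5 + 2*(11/9)) + (112 - 1328)) = √(√(-5 + 22/9) - 1216) = √(√(-23/9) - 1216) = √(I*√23/3 - 1216) = √(-1216 + I*√23/3)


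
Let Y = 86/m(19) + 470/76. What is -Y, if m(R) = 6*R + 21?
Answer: -34993/5130 ≈ -6.8212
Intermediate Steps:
m(R) = 21 + 6*R
Y = 34993/5130 (Y = 86/(21 + 6*19) + 470/76 = 86/(21 + 114) + 470*(1/76) = 86/135 + 235/38 = 34993/5130 ≈ 6.8212)
-Y = -1*34993/5130 = -34993/5130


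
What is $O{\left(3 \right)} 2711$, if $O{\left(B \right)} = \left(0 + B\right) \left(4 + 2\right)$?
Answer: $48798$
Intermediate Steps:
$O{\left(B \right)} = 6 B$ ($O{\left(B \right)} = B 6 = 6 B$)
$O{\left(3 \right)} 2711 = 6 \cdot 3 \cdot 2711 = 18 \cdot 2711 = 48798$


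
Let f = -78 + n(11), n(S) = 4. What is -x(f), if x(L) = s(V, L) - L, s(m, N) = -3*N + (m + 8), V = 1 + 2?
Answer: -307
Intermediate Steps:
V = 3
s(m, N) = 8 + m - 3*N (s(m, N) = -3*N + (8 + m) = 8 + m - 3*N)
f = -74 (f = -78 + 4 = -74)
x(L) = 11 - 4*L (x(L) = (8 + 3 - 3*L) - L = (11 - 3*L) - L = 11 - 4*L)
-x(f) = -(11 - 4*(-74)) = -(11 + 296) = -1*307 = -307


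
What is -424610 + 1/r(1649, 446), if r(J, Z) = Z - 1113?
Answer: -283214871/667 ≈ -4.2461e+5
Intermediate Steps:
r(J, Z) = -1113 + Z
-424610 + 1/r(1649, 446) = -424610 + 1/(-1113 + 446) = -424610 + 1/(-667) = -424610 - 1/667 = -283214871/667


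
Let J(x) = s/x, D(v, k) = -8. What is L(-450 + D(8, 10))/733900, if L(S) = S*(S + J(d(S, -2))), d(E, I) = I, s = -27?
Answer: 203581/733900 ≈ 0.27740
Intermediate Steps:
J(x) = -27/x
L(S) = S*(27/2 + S) (L(S) = S*(S - 27/(-2)) = S*(S - 27*(-½)) = S*(S + 27/2) = S*(27/2 + S))
L(-450 + D(8, 10))/733900 = ((-450 - 8)*(27 + 2*(-450 - 8))/2)/733900 = ((½)*(-458)*(27 + 2*(-458)))*(1/733900) = ((½)*(-458)*(27 - 916))*(1/733900) = ((½)*(-458)*(-889))*(1/733900) = 203581*(1/733900) = 203581/733900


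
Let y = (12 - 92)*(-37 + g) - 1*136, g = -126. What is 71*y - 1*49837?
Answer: 866347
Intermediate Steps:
y = 12904 (y = (12 - 92)*(-37 - 126) - 1*136 = -80*(-163) - 136 = 13040 - 136 = 12904)
71*y - 1*49837 = 71*12904 - 1*49837 = 916184 - 49837 = 866347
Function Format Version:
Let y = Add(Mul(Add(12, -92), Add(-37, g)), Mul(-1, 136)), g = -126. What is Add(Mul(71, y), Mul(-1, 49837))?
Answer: 866347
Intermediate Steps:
y = 12904 (y = Add(Mul(Add(12, -92), Add(-37, -126)), Mul(-1, 136)) = Add(Mul(-80, -163), -136) = Add(13040, -136) = 12904)
Add(Mul(71, y), Mul(-1, 49837)) = Add(Mul(71, 12904), Mul(-1, 49837)) = Add(916184, -49837) = 866347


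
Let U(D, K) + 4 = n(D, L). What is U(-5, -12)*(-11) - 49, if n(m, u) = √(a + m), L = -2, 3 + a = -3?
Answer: -5 - 11*I*√11 ≈ -5.0 - 36.483*I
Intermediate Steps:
a = -6 (a = -3 - 3 = -6)
n(m, u) = √(-6 + m)
U(D, K) = -4 + √(-6 + D)
U(-5, -12)*(-11) - 49 = (-4 + √(-6 - 5))*(-11) - 49 = (-4 + √(-11))*(-11) - 49 = (-4 + I*√11)*(-11) - 49 = (44 - 11*I*√11) - 49 = -5 - 11*I*√11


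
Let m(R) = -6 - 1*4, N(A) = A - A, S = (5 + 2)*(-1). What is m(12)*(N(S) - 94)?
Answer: 940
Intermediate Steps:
S = -7 (S = 7*(-1) = -7)
N(A) = 0
m(R) = -10 (m(R) = -6 - 4 = -10)
m(12)*(N(S) - 94) = -10*(0 - 94) = -10*(-94) = 940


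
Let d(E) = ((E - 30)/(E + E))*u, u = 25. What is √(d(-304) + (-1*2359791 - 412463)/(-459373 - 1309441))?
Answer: √69126891541982589/67214932 ≈ 3.9116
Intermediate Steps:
d(E) = 25*(-30 + E)/(2*E) (d(E) = ((E - 30)/(E + E))*25 = ((-30 + E)/((2*E)))*25 = ((-30 + E)*(1/(2*E)))*25 = ((-30 + E)/(2*E))*25 = 25*(-30 + E)/(2*E))
√(d(-304) + (-1*2359791 - 412463)/(-459373 - 1309441)) = √((25/2 - 375/(-304)) + (-1*2359791 - 412463)/(-459373 - 1309441)) = √((25/2 - 375*(-1/304)) + (-2359791 - 412463)/(-1768814)) = √((25/2 + 375/304) - 2772254*(-1/1768814)) = √(4175/304 + 1386127/884407) = √(4113781833/268859728) = √69126891541982589/67214932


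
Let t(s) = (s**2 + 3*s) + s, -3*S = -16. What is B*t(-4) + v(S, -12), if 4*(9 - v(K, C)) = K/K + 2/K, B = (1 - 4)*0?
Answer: 277/32 ≈ 8.6563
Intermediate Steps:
S = 16/3 (S = -1/3*(-16) = 16/3 ≈ 5.3333)
t(s) = s**2 + 4*s
B = 0 (B = -3*0 = 0)
v(K, C) = 35/4 - 1/(2*K) (v(K, C) = 9 - (K/K + 2/K)/4 = 9 - (1 + 2/K)/4 = 9 + (-1/4 - 1/(2*K)) = 35/4 - 1/(2*K))
B*t(-4) + v(S, -12) = 0*(-4*(4 - 4)) + (-2 + 35*(16/3))/(4*(16/3)) = 0*(-4*0) + (1/4)*(3/16)*(-2 + 560/3) = 0*0 + (1/4)*(3/16)*(554/3) = 0 + 277/32 = 277/32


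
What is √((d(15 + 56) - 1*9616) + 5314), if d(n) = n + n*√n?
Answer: √(-4231 + 71*√71) ≈ 60.272*I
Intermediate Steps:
d(n) = n + n^(3/2)
√((d(15 + 56) - 1*9616) + 5314) = √((((15 + 56) + (15 + 56)^(3/2)) - 1*9616) + 5314) = √(((71 + 71^(3/2)) - 9616) + 5314) = √(((71 + 71*√71) - 9616) + 5314) = √((-9545 + 71*√71) + 5314) = √(-4231 + 71*√71)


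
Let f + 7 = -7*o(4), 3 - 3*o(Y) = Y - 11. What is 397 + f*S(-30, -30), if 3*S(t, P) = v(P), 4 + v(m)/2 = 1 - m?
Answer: -149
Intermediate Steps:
o(Y) = 14/3 - Y/3 (o(Y) = 1 - (Y - 11)/3 = 1 - (-11 + Y)/3 = 1 + (11/3 - Y/3) = 14/3 - Y/3)
v(m) = -6 - 2*m (v(m) = -8 + 2*(1 - m) = -8 + (2 - 2*m) = -6 - 2*m)
S(t, P) = -2 - 2*P/3 (S(t, P) = (-6 - 2*P)/3 = -2 - 2*P/3)
f = -91/3 (f = -7 - 7*(14/3 - 1/3*4) = -7 - 7*(14/3 - 4/3) = -7 - 7*10/3 = -7 - 70/3 = -91/3 ≈ -30.333)
397 + f*S(-30, -30) = 397 - 91*(-2 - 2/3*(-30))/3 = 397 - 91*(-2 + 20)/3 = 397 - 91/3*18 = 397 - 546 = -149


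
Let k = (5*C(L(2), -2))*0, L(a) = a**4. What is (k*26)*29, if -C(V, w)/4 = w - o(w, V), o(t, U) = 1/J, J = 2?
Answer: 0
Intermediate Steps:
o(t, U) = 1/2
C(V, w) = 2 - 4*w (C(V, w) = -4*(w - 1*1/2) = -4*(w - 1/2) = -4*(-1/2 + w) = 2 - 4*w)
k = 0 (k = (5*(2 - 4*(-2)))*0 = (5*(2 + 8))*0 = (5*10)*0 = 50*0 = 0)
(k*26)*29 = (0*26)*29 = 0*29 = 0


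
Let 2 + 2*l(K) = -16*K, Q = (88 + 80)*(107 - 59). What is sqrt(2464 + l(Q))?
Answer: I*sqrt(62049) ≈ 249.1*I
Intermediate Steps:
Q = 8064 (Q = 168*48 = 8064)
l(K) = -1 - 8*K (l(K) = -1 + (-16*K)/2 = -1 - 8*K)
sqrt(2464 + l(Q)) = sqrt(2464 + (-1 - 8*8064)) = sqrt(2464 + (-1 - 64512)) = sqrt(2464 - 64513) = sqrt(-62049) = I*sqrt(62049)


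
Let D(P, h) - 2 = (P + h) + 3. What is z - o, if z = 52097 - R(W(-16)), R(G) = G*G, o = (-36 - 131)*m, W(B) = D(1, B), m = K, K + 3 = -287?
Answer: 3567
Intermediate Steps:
K = -290 (K = -3 - 287 = -290)
m = -290
D(P, h) = 5 + P + h (D(P, h) = 2 + ((P + h) + 3) = 2 + (3 + P + h) = 5 + P + h)
W(B) = 6 + B (W(B) = 5 + 1 + B = 6 + B)
o = 48430 (o = (-36 - 131)*(-290) = -167*(-290) = 48430)
R(G) = G²
z = 51997 (z = 52097 - (6 - 16)² = 52097 - 1*(-10)² = 52097 - 1*100 = 52097 - 100 = 51997)
z - o = 51997 - 1*48430 = 51997 - 48430 = 3567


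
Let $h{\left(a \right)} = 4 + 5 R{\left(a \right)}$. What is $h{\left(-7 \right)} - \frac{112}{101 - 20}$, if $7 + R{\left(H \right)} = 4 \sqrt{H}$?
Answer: $- \frac{2623}{81} + 20 i \sqrt{7} \approx -32.383 + 52.915 i$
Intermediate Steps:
$R{\left(H \right)} = -7 + 4 \sqrt{H}$
$h{\left(a \right)} = -31 + 20 \sqrt{a}$ ($h{\left(a \right)} = 4 + 5 \left(-7 + 4 \sqrt{a}\right) = 4 + \left(-35 + 20 \sqrt{a}\right) = -31 + 20 \sqrt{a}$)
$h{\left(-7 \right)} - \frac{112}{101 - 20} = \left(-31 + 20 \sqrt{-7}\right) - \frac{112}{101 - 20} = \left(-31 + 20 i \sqrt{7}\right) - \frac{112}{81} = - \frac{2623}{81} + 20 i \sqrt{7}$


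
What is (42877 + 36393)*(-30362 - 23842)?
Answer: -4296751080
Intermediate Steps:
(42877 + 36393)*(-30362 - 23842) = 79270*(-54204) = -4296751080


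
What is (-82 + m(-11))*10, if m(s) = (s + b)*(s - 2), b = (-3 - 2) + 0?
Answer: 1260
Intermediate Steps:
b = -5 (b = -5 + 0 = -5)
m(s) = (-5 + s)*(-2 + s) (m(s) = (s - 5)*(s - 2) = (-5 + s)*(-2 + s))
(-82 + m(-11))*10 = (-82 + (10 + (-11)² - 7*(-11)))*10 = (-82 + (10 + 121 + 77))*10 = (-82 + 208)*10 = 126*10 = 1260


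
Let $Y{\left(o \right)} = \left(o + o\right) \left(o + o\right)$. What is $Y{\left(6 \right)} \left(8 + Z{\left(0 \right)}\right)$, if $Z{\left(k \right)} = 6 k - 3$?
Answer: $720$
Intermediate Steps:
$Z{\left(k \right)} = -3 + 6 k$
$Y{\left(o \right)} = 4 o^{2}$ ($Y{\left(o \right)} = 2 o 2 o = 4 o^{2}$)
$Y{\left(6 \right)} \left(8 + Z{\left(0 \right)}\right) = 4 \cdot 6^{2} \left(8 + \left(-3 + 6 \cdot 0\right)\right) = 4 \cdot 36 \left(8 + \left(-3 + 0\right)\right) = 144 \left(8 - 3\right) = 144 \cdot 5 = 720$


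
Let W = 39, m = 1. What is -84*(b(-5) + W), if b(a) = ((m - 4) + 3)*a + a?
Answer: -2856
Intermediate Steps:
b(a) = a (b(a) = ((1 - 4) + 3)*a + a = (-3 + 3)*a + a = 0*a + a = 0 + a = a)
-84*(b(-5) + W) = -84*(-5 + 39) = -84*34 = -2856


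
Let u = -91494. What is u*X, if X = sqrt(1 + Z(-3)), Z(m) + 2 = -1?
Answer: -91494*I*sqrt(2) ≈ -1.2939e+5*I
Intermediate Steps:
Z(m) = -3 (Z(m) = -2 - 1 = -3)
X = I*sqrt(2) (X = sqrt(1 - 3) = sqrt(-2) = I*sqrt(2) ≈ 1.4142*I)
u*X = -91494*I*sqrt(2)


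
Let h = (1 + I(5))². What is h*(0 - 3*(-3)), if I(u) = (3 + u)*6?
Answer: 21609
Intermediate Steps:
I(u) = 18 + 6*u
h = 2401 (h = (1 + (18 + 6*5))² = (1 + (18 + 30))² = (1 + 48)² = 49² = 2401)
h*(0 - 3*(-3)) = 2401*(0 - 3*(-3)) = 2401*(0 + 9) = 2401*9 = 21609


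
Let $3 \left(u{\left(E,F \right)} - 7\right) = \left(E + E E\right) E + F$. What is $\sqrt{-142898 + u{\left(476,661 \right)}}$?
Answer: $\frac{2 \sqrt{80736555}}{3} \approx 5990.2$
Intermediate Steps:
$u{\left(E,F \right)} = 7 + \frac{F}{3} + \frac{E \left(E + E^{2}\right)}{3}$ ($u{\left(E,F \right)} = 7 + \frac{\left(E + E E\right) E + F}{3} = 7 + \frac{\left(E + E^{2}\right) E + F}{3} = 7 + \frac{E \left(E + E^{2}\right) + F}{3} = 7 + \frac{F + E \left(E + E^{2}\right)}{3} = 7 + \left(\frac{F}{3} + \frac{E \left(E + E^{2}\right)}{3}\right) = 7 + \frac{F}{3} + \frac{E \left(E + E^{2}\right)}{3}$)
$\sqrt{-142898 + u{\left(476,661 \right)}} = \sqrt{-142898 + \left(7 + \frac{1}{3} \cdot 661 + \frac{476^{2}}{3} + \frac{476^{3}}{3}\right)} = \sqrt{-142898 + \left(7 + \frac{661}{3} + \frac{1}{3} \cdot 226576 + \frac{1}{3} \cdot 107850176\right)} = \sqrt{-142898 + \left(7 + \frac{661}{3} + \frac{226576}{3} + \frac{107850176}{3}\right)} = \sqrt{-142898 + \frac{108077434}{3}} = \sqrt{\frac{107648740}{3}} = \frac{2 \sqrt{80736555}}{3}$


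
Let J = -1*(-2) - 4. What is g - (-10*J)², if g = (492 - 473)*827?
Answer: 15313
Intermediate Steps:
g = 15713 (g = 19*827 = 15713)
J = -2 (J = 2 - 4 = -2)
g - (-10*J)² = 15713 - (-10*(-2))² = 15713 - 1*20² = 15713 - 1*400 = 15713 - 400 = 15313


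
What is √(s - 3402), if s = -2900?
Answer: I*√6302 ≈ 79.385*I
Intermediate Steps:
√(s - 3402) = √(-2900 - 3402) = √(-6302) = I*√6302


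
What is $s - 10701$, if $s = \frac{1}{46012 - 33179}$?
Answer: $- \frac{137325932}{12833} \approx -10701.0$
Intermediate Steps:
$s = \frac{1}{12833} \approx 7.7924 \cdot 10^{-5}$
$s - 10701 = \frac{1}{12833} - 10701 = - \frac{137325932}{12833}$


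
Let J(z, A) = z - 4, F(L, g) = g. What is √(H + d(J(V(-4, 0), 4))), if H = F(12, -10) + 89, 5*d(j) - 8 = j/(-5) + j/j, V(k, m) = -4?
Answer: 26*√3/5 ≈ 9.0067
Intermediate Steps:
J(z, A) = -4 + z
d(j) = 9/5 - j/25 (d(j) = 8/5 + (j/(-5) + j/j)/5 = 8/5 + (j*(-⅕) + 1)/5 = 8/5 + (-j/5 + 1)/5 = 8/5 + (1 - j/5)/5 = 8/5 + (⅕ - j/25) = 9/5 - j/25)
H = 79 (H = -10 + 89 = 79)
√(H + d(J(V(-4, 0), 4))) = √(79 + (9/5 - (-4 - 4)/25)) = √(79 + (9/5 - 1/25*(-8))) = √(79 + (9/5 + 8/25)) = √(79 + 53/25) = √(2028/25) = 26*√3/5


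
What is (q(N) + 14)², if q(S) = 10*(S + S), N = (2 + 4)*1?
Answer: 17956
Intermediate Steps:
N = 6 (N = 6*1 = 6)
q(S) = 20*S (q(S) = 10*(2*S) = 20*S)
(q(N) + 14)² = (20*6 + 14)² = (120 + 14)² = 134² = 17956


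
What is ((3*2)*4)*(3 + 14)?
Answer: 408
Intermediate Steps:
((3*2)*4)*(3 + 14) = (6*4)*17 = 24*17 = 408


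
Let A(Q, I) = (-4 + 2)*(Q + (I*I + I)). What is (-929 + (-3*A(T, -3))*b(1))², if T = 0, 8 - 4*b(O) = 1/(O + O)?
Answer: 2968729/4 ≈ 7.4218e+5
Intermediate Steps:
b(O) = 2 - 1/(8*O) (b(O) = 2 - 1/(4*(O + O)) = 2 - 1/(2*O)/4 = 2 - 1/(8*O))
A(Q, I) = -2*I - 2*Q - 2*I² (A(Q, I) = -2*(Q + (I² + I)) = -2*(Q + (I + I²)) = -2*(I + Q + I²) = -2*I - 2*Q - 2*I²)
(-929 + (-3*A(T, -3))*b(1))² = (-929 + (-3*(-2*(-3) - 2*0 - 2*(-3)²))*(2 - ⅛/1))² = (-929 + (-3*(6 + 0 - 2*9))*(2 - ⅛*1))² = (-929 + (-3*(6 + 0 - 18))*(2 - ⅛))² = (-929 - 3*(-12)*(15/8))² = (-929 + 36*(15/8))² = (-929 + 135/2)² = (-1723/2)² = 2968729/4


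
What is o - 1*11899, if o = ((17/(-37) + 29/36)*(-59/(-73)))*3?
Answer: -385643189/32412 ≈ -11898.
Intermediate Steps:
o = 27199/32412 (o = ((17*(-1/37) + 29*(1/36))*(-59*(-1/73)))*3 = ((-17/37 + 29/36)*(59/73))*3 = ((461/1332)*(59/73))*3 = (27199/97236)*3 = 27199/32412 ≈ 0.83916)
o - 1*11899 = 27199/32412 - 1*11899 = 27199/32412 - 11899 = -385643189/32412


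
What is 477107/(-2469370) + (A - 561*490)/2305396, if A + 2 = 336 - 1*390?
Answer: -222357996674/711609465065 ≈ -0.31247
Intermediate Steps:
A = -56 (A = -2 + (336 - 1*390) = -2 + (336 - 390) = -2 - 54 = -56)
477107/(-2469370) + (A - 561*490)/2305396 = 477107/(-2469370) + (-56 - 561*490)/2305396 = 477107*(-1/2469370) + (-56 - 274890)*(1/2305396) = -477107/2469370 - 274946*1/2305396 = -477107/2469370 - 137473/1152698 = -222357996674/711609465065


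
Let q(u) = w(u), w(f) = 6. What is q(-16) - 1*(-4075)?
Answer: 4081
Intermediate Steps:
q(u) = 6
q(-16) - 1*(-4075) = 6 - 1*(-4075) = 6 + 4075 = 4081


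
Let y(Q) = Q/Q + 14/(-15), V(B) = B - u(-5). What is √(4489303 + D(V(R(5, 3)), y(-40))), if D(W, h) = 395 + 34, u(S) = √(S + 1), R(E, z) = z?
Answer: 2*√1122433 ≈ 2118.9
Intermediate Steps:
u(S) = √(1 + S)
V(B) = B - 2*I (V(B) = B - √(1 - 5) = B - √(-4) = B - 2*I)
y(Q) = 1/15 (y(Q) = 1 + 14*(-1/15) = 1 - 14/15 = 1/15)
D(W, h) = 429
√(4489303 + D(V(R(5, 3)), y(-40))) = √(4489303 + 429) = √4489732 = 2*√1122433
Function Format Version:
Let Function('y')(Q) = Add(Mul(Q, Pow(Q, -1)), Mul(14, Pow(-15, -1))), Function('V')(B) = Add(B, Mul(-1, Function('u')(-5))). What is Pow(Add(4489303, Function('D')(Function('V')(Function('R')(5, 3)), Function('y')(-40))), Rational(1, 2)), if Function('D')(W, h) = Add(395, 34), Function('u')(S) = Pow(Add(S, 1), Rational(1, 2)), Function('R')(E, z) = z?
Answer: Mul(2, Pow(1122433, Rational(1, 2))) ≈ 2118.9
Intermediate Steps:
Function('u')(S) = Pow(Add(1, S), Rational(1, 2))
Function('V')(B) = Add(B, Mul(-2, I)) (Function('V')(B) = Add(B, Mul(-1, Pow(Add(1, -5), Rational(1, 2)))) = Add(B, Mul(-1, Pow(-4, Rational(1, 2)))) = Add(B, Mul(-1, Mul(2, I))) = Add(B, Mul(-2, I)))
Function('y')(Q) = Rational(1, 15) (Function('y')(Q) = Add(1, Mul(14, Rational(-1, 15))) = Add(1, Rational(-14, 15)) = Rational(1, 15))
Function('D')(W, h) = 429
Pow(Add(4489303, Function('D')(Function('V')(Function('R')(5, 3)), Function('y')(-40))), Rational(1, 2)) = Pow(Add(4489303, 429), Rational(1, 2)) = Pow(4489732, Rational(1, 2)) = Mul(2, Pow(1122433, Rational(1, 2)))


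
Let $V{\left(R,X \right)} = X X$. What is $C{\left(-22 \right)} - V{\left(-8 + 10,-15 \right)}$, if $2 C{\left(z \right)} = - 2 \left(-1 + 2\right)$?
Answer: $-226$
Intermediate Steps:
$V{\left(R,X \right)} = X^{2}$
$C{\left(z \right)} = -1$ ($C{\left(z \right)} = \frac{\left(-2\right) \left(-1 + 2\right)}{2} = \frac{\left(-2\right) 1}{2} = \frac{1}{2} \left(-2\right) = -1$)
$C{\left(-22 \right)} - V{\left(-8 + 10,-15 \right)} = -1 - \left(-15\right)^{2} = -1 - 225 = -226$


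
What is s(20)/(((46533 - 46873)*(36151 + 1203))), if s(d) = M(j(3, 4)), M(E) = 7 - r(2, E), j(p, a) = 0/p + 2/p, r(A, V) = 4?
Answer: -3/12700360 ≈ -2.3621e-7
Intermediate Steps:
j(p, a) = 2/p (j(p, a) = 0 + 2/p = 2/p)
M(E) = 3 (M(E) = 7 - 1*4 = 7 - 4 = 3)
s(d) = 3
s(20)/(((46533 - 46873)*(36151 + 1203))) = 3/(((46533 - 46873)*(36151 + 1203))) = 3/((-340*37354)) = 3/(-12700360) = 3*(-1/12700360) = -3/12700360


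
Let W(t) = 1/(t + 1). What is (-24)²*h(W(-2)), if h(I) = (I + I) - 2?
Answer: -2304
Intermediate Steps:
W(t) = 1/(1 + t)
h(I) = -2 + 2*I (h(I) = 2*I - 2 = -2 + 2*I)
(-24)²*h(W(-2)) = (-24)²*(-2 + 2/(1 - 2)) = 576*(-2 + 2/(-1)) = 576*(-2 + 2*(-1)) = 576*(-2 - 2) = 576*(-4) = -2304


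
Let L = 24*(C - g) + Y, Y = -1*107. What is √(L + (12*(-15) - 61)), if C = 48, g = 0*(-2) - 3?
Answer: 2*√219 ≈ 29.597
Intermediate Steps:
g = -3 (g = 0 - 3 = -3)
Y = -107
L = 1117 (L = 24*(48 - 1*(-3)) - 107 = 24*(48 + 3) - 107 = 24*51 - 107 = 1224 - 107 = 1117)
√(L + (12*(-15) - 61)) = √(1117 + (12*(-15) - 61)) = √(1117 + (-180 - 61)) = √(1117 - 241) = √876 = 2*√219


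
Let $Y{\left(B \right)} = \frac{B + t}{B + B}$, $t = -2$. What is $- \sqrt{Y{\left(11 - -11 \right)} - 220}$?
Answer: $- \frac{i \sqrt{26565}}{11} \approx - 14.817 i$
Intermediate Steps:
$Y{\left(B \right)} = \frac{-2 + B}{2 B}$ ($Y{\left(B \right)} = \frac{B - 2}{B + B} = \frac{-2 + B}{2 B}$)
$- \sqrt{Y{\left(11 - -11 \right)} - 220} = - \sqrt{\frac{-2 + \left(11 - -11\right)}{2 \left(11 - -11\right)} - 220} = - \sqrt{\frac{-2 + \left(11 + 11\right)}{2 \left(11 + 11\right)} - 220} = - \sqrt{\frac{-2 + 22}{2 \cdot 22} - 220} = - \sqrt{\frac{1}{2} \cdot \frac{1}{22} \cdot 20 - 220} = - \sqrt{\frac{5}{11} - 220} = - \sqrt{- \frac{2415}{11}} = - \frac{i \sqrt{26565}}{11}$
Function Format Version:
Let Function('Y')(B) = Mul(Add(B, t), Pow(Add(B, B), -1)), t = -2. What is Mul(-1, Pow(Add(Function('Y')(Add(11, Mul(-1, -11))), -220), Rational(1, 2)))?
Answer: Mul(Rational(-1, 11), I, Pow(26565, Rational(1, 2))) ≈ Mul(-14.817, I)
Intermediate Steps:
Function('Y')(B) = Mul(Rational(1, 2), Pow(B, -1), Add(-2, B)) (Function('Y')(B) = Mul(Add(B, -2), Pow(Add(B, B), -1)) = Mul(Add(-2, B), Pow(Mul(2, B), -1)) = Mul(Add(-2, B), Mul(Rational(1, 2), Pow(B, -1))) = Mul(Rational(1, 2), Pow(B, -1), Add(-2, B)))
Mul(-1, Pow(Add(Function('Y')(Add(11, Mul(-1, -11))), -220), Rational(1, 2))) = Mul(-1, Pow(Add(Mul(Rational(1, 2), Pow(Add(11, Mul(-1, -11)), -1), Add(-2, Add(11, Mul(-1, -11)))), -220), Rational(1, 2))) = Mul(-1, Pow(Add(Mul(Rational(1, 2), Pow(Add(11, 11), -1), Add(-2, Add(11, 11))), -220), Rational(1, 2))) = Mul(-1, Pow(Add(Mul(Rational(1, 2), Pow(22, -1), Add(-2, 22)), -220), Rational(1, 2))) = Mul(-1, Pow(Add(Mul(Rational(1, 2), Rational(1, 22), 20), -220), Rational(1, 2))) = Mul(-1, Pow(Add(Rational(5, 11), -220), Rational(1, 2))) = Mul(-1, Pow(Rational(-2415, 11), Rational(1, 2))) = Mul(-1, Mul(Rational(1, 11), I, Pow(26565, Rational(1, 2)))) = Mul(Rational(-1, 11), I, Pow(26565, Rational(1, 2)))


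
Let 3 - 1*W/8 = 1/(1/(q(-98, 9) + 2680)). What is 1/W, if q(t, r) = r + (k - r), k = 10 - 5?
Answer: -1/21456 ≈ -4.6607e-5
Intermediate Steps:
k = 5
q(t, r) = 5 (q(t, r) = r + (5 - r) = 5)
W = -21456 (W = 24 - 8/(1/(5 + 2680)) = 24 - 8/(1/2685) = 24 - 8/1/2685 = 24 - 8*2685 = 24 - 21480 = -21456)
1/W = 1/(-21456) = -1/21456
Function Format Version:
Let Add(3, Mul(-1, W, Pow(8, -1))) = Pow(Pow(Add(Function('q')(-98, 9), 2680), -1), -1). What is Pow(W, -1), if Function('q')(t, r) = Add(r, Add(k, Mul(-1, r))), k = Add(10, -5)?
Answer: Rational(-1, 21456) ≈ -4.6607e-5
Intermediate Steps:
k = 5
Function('q')(t, r) = 5 (Function('q')(t, r) = Add(r, Add(5, Mul(-1, r))) = 5)
W = -21456 (W = Add(24, Mul(-8, Pow(Pow(Add(5, 2680), -1), -1))) = Add(24, Mul(-8, Pow(Pow(2685, -1), -1))) = Add(24, Mul(-8, Pow(Rational(1, 2685), -1))) = Add(24, Mul(-8, 2685)) = Add(24, -21480) = -21456)
Pow(W, -1) = Pow(-21456, -1) = Rational(-1, 21456)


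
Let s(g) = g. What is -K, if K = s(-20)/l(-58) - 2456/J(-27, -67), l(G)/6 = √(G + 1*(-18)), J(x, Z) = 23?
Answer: 2456/23 - 5*I*√19/57 ≈ 106.78 - 0.38236*I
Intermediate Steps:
l(G) = 6*√(-18 + G) (l(G) = 6*√(G + 1*(-18)) = 6*√(G - 18) = 6*√(-18 + G))
K = -2456/23 + 5*I*√19/57 (K = -20*1/(6*√(-18 - 58)) - 2456/23 = -20*(-I*√19/228) - 2456*1/23 = -20*(-I*√19/228) - 2456/23 = -(-5)*I*√19/57 - 2456/23 = 5*I*√19/57 - 2456/23 = -2456/23 + 5*I*√19/57 ≈ -106.78 + 0.38236*I)
-K = -(-2456/23 + 5*I*√19/57) = 2456/23 - 5*I*√19/57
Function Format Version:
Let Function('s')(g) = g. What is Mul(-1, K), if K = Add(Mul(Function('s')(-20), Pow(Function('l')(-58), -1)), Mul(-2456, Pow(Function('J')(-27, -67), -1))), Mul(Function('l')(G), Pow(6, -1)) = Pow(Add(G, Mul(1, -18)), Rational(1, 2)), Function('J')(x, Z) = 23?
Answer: Add(Rational(2456, 23), Mul(Rational(-5, 57), I, Pow(19, Rational(1, 2)))) ≈ Add(106.78, Mul(-0.38236, I))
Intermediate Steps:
Function('l')(G) = Mul(6, Pow(Add(-18, G), Rational(1, 2))) (Function('l')(G) = Mul(6, Pow(Add(G, Mul(1, -18)), Rational(1, 2))) = Mul(6, Pow(Add(G, -18), Rational(1, 2))) = Mul(6, Pow(Add(-18, G), Rational(1, 2))))
K = Add(Rational(-2456, 23), Mul(Rational(5, 57), I, Pow(19, Rational(1, 2)))) (K = Add(Mul(-20, Pow(Mul(6, Pow(Add(-18, -58), Rational(1, 2))), -1)), Mul(-2456, Pow(23, -1))) = Add(Mul(-20, Pow(Mul(6, Pow(-76, Rational(1, 2))), -1)), Mul(-2456, Rational(1, 23))) = Add(Mul(-20, Pow(Mul(6, Mul(2, I, Pow(19, Rational(1, 2)))), -1)), Rational(-2456, 23)) = Add(Mul(-20, Pow(Mul(12, I, Pow(19, Rational(1, 2))), -1)), Rational(-2456, 23)) = Add(Mul(-20, Mul(Rational(-1, 228), I, Pow(19, Rational(1, 2)))), Rational(-2456, 23)) = Add(Mul(Rational(5, 57), I, Pow(19, Rational(1, 2))), Rational(-2456, 23)) = Add(Rational(-2456, 23), Mul(Rational(5, 57), I, Pow(19, Rational(1, 2)))) ≈ Add(-106.78, Mul(0.38236, I)))
Mul(-1, K) = Mul(-1, Add(Rational(-2456, 23), Mul(Rational(5, 57), I, Pow(19, Rational(1, 2))))) = Add(Rational(2456, 23), Mul(Rational(-5, 57), I, Pow(19, Rational(1, 2))))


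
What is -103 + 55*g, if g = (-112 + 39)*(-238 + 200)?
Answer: 152467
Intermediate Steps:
g = 2774 (g = -73*(-38) = 2774)
-103 + 55*g = -103 + 55*2774 = -103 + 152570 = 152467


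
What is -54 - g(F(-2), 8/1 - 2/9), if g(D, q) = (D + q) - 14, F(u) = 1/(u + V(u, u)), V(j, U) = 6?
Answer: -1729/36 ≈ -48.028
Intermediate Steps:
F(u) = 1/(6 + u) (F(u) = 1/(u + 6) = 1/(6 + u))
g(D, q) = -14 + D + q
-54 - g(F(-2), 8/1 - 2/9) = -54 - (-14 + 1/(6 - 2) + (8/1 - 2/9)) = -54 - (-14 + 1/4 + (8*1 - 2*⅑)) = -54 - (-14 + ¼ + (8 - 2/9)) = -54 - (-14 + ¼ + 70/9) = -54 - 1*(-215/36) = -54 + 215/36 = -1729/36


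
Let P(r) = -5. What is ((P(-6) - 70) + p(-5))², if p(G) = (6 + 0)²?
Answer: 1521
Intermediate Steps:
p(G) = 36 (p(G) = 6² = 36)
((P(-6) - 70) + p(-5))² = ((-5 - 70) + 36)² = (-75 + 36)² = (-39)² = 1521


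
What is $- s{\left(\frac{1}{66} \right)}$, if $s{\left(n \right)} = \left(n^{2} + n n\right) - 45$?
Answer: $\frac{98009}{2178} \approx 45.0$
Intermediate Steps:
$s{\left(n \right)} = -45 + 2 n^{2}$ ($s{\left(n \right)} = \left(n^{2} + n^{2}\right) - 45 = 2 n^{2} - 45 = -45 + 2 n^{2}$)
$- s{\left(\frac{1}{66} \right)} = - (-45 + 2 \left(\frac{1}{66}\right)^{2}) = - (-45 + \frac{2}{4356}) = - (-45 + 2 \cdot \frac{1}{4356}) = - (-45 + \frac{1}{2178}) = \left(-1\right) \left(- \frac{98009}{2178}\right) = \frac{98009}{2178}$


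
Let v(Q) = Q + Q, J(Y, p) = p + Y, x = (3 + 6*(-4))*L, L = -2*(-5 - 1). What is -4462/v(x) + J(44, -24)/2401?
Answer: 765953/86436 ≈ 8.8615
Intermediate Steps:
L = 12 (L = -2*(-6) = 12)
x = -252 (x = (3 + 6*(-4))*12 = (3 - 24)*12 = -21*12 = -252)
J(Y, p) = Y + p
v(Q) = 2*Q
-4462/v(x) + J(44, -24)/2401 = -4462/(2*(-252)) + (44 - 24)/2401 = -4462/(-504) + 20*(1/2401) = -4462*(-1/504) + 20/2401 = 2231/252 + 20/2401 = 765953/86436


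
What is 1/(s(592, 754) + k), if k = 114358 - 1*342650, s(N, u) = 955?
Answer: -1/227337 ≈ -4.3988e-6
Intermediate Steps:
k = -228292 (k = 114358 - 342650 = -228292)
1/(s(592, 754) + k) = 1/(955 - 228292) = 1/(-227337) = -1/227337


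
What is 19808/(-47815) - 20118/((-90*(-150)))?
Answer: -40978339/21516750 ≈ -1.9045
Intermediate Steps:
19808/(-47815) - 20118/((-90*(-150))) = 19808*(-1/47815) - 20118/13500 = -19808/47815 - 20118*1/13500 = -19808/47815 - 3353/2250 = -40978339/21516750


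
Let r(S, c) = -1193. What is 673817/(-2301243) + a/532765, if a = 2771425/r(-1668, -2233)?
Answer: -86929631277848/292528784037147 ≈ -0.29717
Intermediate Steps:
a = -2771425/1193 (a = 2771425/(-1193) = 2771425*(-1/1193) = -2771425/1193 ≈ -2323.1)
673817/(-2301243) + a/532765 = 673817/(-2301243) - 2771425/1193/532765 = 673817*(-1/2301243) - 2771425/1193*1/532765 = -673817/2301243 - 554285/127117729 = -86929631277848/292528784037147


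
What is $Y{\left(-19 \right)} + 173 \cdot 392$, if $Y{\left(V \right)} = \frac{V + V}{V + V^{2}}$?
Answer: $\frac{610343}{9} \approx 67816.0$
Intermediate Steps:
$Y{\left(V \right)} = \frac{2 V}{V + V^{2}}$
$Y{\left(-19 \right)} + 173 \cdot 392 = \frac{2}{1 - 19} + 173 \cdot 392 = \frac{2}{-18} + 67816 = 2 \left(- \frac{1}{18}\right) + 67816 = - \frac{1}{9} + 67816 = \frac{610343}{9}$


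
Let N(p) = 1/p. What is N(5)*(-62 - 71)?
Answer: -133/5 ≈ -26.600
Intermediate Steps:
N(5)*(-62 - 71) = (-62 - 71)/5 = (1/5)*(-133) = -133/5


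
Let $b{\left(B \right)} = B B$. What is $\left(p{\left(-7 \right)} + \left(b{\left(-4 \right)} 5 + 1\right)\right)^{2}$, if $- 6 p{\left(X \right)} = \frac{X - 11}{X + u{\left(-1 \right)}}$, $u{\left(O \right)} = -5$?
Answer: $\frac{104329}{16} \approx 6520.6$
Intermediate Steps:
$b{\left(B \right)} = B^{2}$
$p{\left(X \right)} = - \frac{-11 + X}{6 \left(-5 + X\right)}$ ($p{\left(X \right)} = - \frac{\left(X - 11\right) \frac{1}{X - 5}}{6} = - \frac{\left(-11 + X\right) \frac{1}{-5 + X}}{6} = - \frac{\frac{1}{-5 + X} \left(-11 + X\right)}{6} = - \frac{-11 + X}{6 \left(-5 + X\right)}$)
$\left(p{\left(-7 \right)} + \left(b{\left(-4 \right)} 5 + 1\right)\right)^{2} = \left(\frac{11 - -7}{6 \left(-5 - 7\right)} + \left(\left(-4\right)^{2} \cdot 5 + 1\right)\right)^{2} = \left(\frac{11 + 7}{6 \left(-12\right)} + \left(16 \cdot 5 + 1\right)\right)^{2} = \left(\frac{1}{6} \left(- \frac{1}{12}\right) 18 + \left(80 + 1\right)\right)^{2} = \left(- \frac{1}{4} + 81\right)^{2} = \left(\frac{323}{4}\right)^{2} = \frac{104329}{16}$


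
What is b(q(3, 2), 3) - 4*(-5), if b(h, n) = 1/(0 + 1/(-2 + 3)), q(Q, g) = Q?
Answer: 21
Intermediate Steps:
b(h, n) = 1 (b(h, n) = 1/(0 + 1/1) = 1/(0 + 1) = 1/1 = 1)
b(q(3, 2), 3) - 4*(-5) = 1 - 4*(-5) = 1 + 20 = 21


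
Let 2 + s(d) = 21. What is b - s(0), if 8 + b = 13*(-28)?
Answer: -391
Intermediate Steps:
s(d) = 19 (s(d) = -2 + 21 = 19)
b = -372 (b = -8 + 13*(-28) = -8 - 364 = -372)
b - s(0) = -372 - 1*19 = -372 - 19 = -391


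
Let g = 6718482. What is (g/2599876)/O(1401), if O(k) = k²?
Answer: 373249/283502178482 ≈ 1.3166e-6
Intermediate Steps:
(g/2599876)/O(1401) = (6718482/2599876)/(1401²) = (6718482*(1/2599876))/1962801 = (3359241/1299938)*(1/1962801) = 373249/283502178482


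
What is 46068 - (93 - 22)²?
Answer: 41027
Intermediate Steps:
46068 - (93 - 22)² = 46068 - 1*71² = 46068 - 1*5041 = 46068 - 5041 = 41027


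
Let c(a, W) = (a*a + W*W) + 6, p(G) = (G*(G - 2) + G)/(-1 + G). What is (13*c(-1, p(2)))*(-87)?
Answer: -12441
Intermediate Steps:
p(G) = (G + G*(-2 + G))/(-1 + G) (p(G) = (G*(-2 + G) + G)/(-1 + G) = (G + G*(-2 + G))/(-1 + G))
c(a, W) = 6 + W² + a² (c(a, W) = (a² + W²) + 6 = (W² + a²) + 6 = 6 + W² + a²)
(13*c(-1, p(2)))*(-87) = (13*(6 + 2² + (-1)²))*(-87) = (13*(6 + 4 + 1))*(-87) = (13*11)*(-87) = 143*(-87) = -12441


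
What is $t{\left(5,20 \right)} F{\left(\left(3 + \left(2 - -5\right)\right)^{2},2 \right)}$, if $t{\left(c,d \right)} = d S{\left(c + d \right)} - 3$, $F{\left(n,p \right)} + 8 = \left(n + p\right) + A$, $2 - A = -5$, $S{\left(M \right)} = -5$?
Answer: $-10403$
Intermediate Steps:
$A = 7$ ($A = 2 - -5 = 2 + 5 = 7$)
$F{\left(n,p \right)} = -1 + n + p$ ($F{\left(n,p \right)} = -8 + \left(\left(n + p\right) + 7\right) = -8 + \left(7 + n + p\right) = -1 + n + p$)
$t{\left(c,d \right)} = -3 - 5 d$ ($t{\left(c,d \right)} = d \left(-5\right) - 3 = - 5 d - 3 = -3 - 5 d$)
$t{\left(5,20 \right)} F{\left(\left(3 + \left(2 - -5\right)\right)^{2},2 \right)} = \left(-3 - 100\right) \left(-1 + \left(3 + \left(2 - -5\right)\right)^{2} + 2\right) = \left(-3 - 100\right) \left(-1 + \left(3 + \left(2 + 5\right)\right)^{2} + 2\right) = - 103 \left(-1 + \left(3 + 7\right)^{2} + 2\right) = - 103 \left(-1 + 10^{2} + 2\right) = - 103 \left(-1 + 100 + 2\right) = \left(-103\right) 101 = -10403$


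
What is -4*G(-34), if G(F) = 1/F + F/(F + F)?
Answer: -32/17 ≈ -1.8824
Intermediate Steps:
G(F) = 1/2 + 1/F (G(F) = 1/F + F/((2*F)) = 1/F + F*(1/(2*F)) = 1/F + 1/2 = 1/2 + 1/F)
-4*G(-34) = -2*(2 - 34)/(-34) = -2*(-1)*(-32)/34 = -4*8/17 = -32/17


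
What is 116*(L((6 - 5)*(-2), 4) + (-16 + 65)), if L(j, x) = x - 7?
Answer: 5336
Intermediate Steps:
L(j, x) = -7 + x
116*(L((6 - 5)*(-2), 4) + (-16 + 65)) = 116*((-7 + 4) + (-16 + 65)) = 116*(-3 + 49) = 116*46 = 5336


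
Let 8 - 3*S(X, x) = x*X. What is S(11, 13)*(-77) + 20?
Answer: 3485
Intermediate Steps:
S(X, x) = 8/3 - X*x/3 (S(X, x) = 8/3 - x*X/3 = 8/3 - X*x/3)
S(11, 13)*(-77) + 20 = (8/3 - 1/3*11*13)*(-77) + 20 = (8/3 - 143/3)*(-77) + 20 = -45*(-77) + 20 = 3465 + 20 = 3485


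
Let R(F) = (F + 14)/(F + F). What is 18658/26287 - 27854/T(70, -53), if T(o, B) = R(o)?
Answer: -3660934516/78861 ≈ -46423.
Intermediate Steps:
R(F) = (14 + F)/(2*F) (R(F) = (14 + F)/((2*F)) = (14 + F)*(1/(2*F)) = (14 + F)/(2*F))
T(o, B) = (14 + o)/(2*o)
18658/26287 - 27854/T(70, -53) = 18658/26287 - 27854*140/(14 + 70) = 18658*(1/26287) - 27854/((½)*(1/70)*84) = 18658/26287 - 27854/⅗ = 18658/26287 - 27854*5/3 = 18658/26287 - 139270/3 = -3660934516/78861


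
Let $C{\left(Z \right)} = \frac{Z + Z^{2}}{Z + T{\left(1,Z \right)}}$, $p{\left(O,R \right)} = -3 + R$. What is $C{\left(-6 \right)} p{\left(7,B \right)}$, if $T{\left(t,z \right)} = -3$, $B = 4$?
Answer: $- \frac{10}{3} \approx -3.3333$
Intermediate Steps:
$C{\left(Z \right)} = \frac{Z + Z^{2}}{-3 + Z}$ ($C{\left(Z \right)} = \frac{Z + Z^{2}}{Z - 3} = \frac{Z + Z^{2}}{-3 + Z}$)
$C{\left(-6 \right)} p{\left(7,B \right)} = - \frac{6 \left(1 - 6\right)}{-3 - 6} \left(-3 + 4\right) = \left(-6\right) \frac{1}{-9} \left(-5\right) 1 = \left(-6\right) \left(- \frac{1}{9}\right) \left(-5\right) 1 = \left(- \frac{10}{3}\right) 1 = - \frac{10}{3}$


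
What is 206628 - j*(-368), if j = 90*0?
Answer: 206628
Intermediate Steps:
j = 0
206628 - j*(-368) = 206628 - 0*(-368) = 206628 - 1*0 = 206628 + 0 = 206628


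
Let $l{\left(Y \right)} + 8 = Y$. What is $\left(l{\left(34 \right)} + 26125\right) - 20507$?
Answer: $5644$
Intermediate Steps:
$l{\left(Y \right)} = -8 + Y$
$\left(l{\left(34 \right)} + 26125\right) - 20507 = \left(\left(-8 + 34\right) + 26125\right) - 20507 = \left(26 + 26125\right) - 20507 = 26151 - 20507 = 5644$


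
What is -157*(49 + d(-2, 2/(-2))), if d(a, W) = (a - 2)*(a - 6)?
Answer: -12717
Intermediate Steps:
d(a, W) = (-6 + a)*(-2 + a) (d(a, W) = (-2 + a)*(-6 + a) = (-6 + a)*(-2 + a))
-157*(49 + d(-2, 2/(-2))) = -157*(49 + (12 + (-2)² - 8*(-2))) = -157*(49 + (12 + 4 + 16)) = -157*(49 + 32) = -157*81 = -12717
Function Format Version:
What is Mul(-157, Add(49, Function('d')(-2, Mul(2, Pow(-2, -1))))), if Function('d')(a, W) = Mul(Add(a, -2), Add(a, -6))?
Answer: -12717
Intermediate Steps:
Function('d')(a, W) = Mul(Add(-6, a), Add(-2, a)) (Function('d')(a, W) = Mul(Add(-2, a), Add(-6, a)) = Mul(Add(-6, a), Add(-2, a)))
Mul(-157, Add(49, Function('d')(-2, Mul(2, Pow(-2, -1))))) = Mul(-157, Add(49, Add(12, Pow(-2, 2), Mul(-8, -2)))) = Mul(-157, Add(49, Add(12, 4, 16))) = Mul(-157, Add(49, 32)) = Mul(-157, 81) = -12717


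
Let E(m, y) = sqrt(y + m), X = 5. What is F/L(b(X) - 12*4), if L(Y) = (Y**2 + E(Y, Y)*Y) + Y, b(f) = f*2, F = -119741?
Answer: -4430417/54910 - 119741*I*sqrt(19)/27455 ≈ -80.685 - 19.011*I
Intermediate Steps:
b(f) = 2*f
E(m, y) = sqrt(m + y)
L(Y) = Y + Y**2 + sqrt(2)*Y**(3/2) (L(Y) = (Y**2 + sqrt(Y + Y)*Y) + Y = (Y**2 + sqrt(2*Y)*Y) + Y = (Y**2 + (sqrt(2)*sqrt(Y))*Y) + Y = (Y**2 + sqrt(2)*Y**(3/2)) + Y = Y + Y**2 + sqrt(2)*Y**(3/2))
F/L(b(X) - 12*4) = -119741*1/((2*5 - 12*4)*(1 + (2*5 - 12*4) + sqrt(2)*sqrt(2*5 - 12*4))) = -119741*1/((10 - 48)*(1 + (10 - 48) + sqrt(2)*sqrt(10 - 48))) = -119741*(-1/(38*(1 - 38 + sqrt(2)*sqrt(-38)))) = -119741*(-1/(38*(1 - 38 + sqrt(2)*(I*sqrt(38))))) = -119741*(-1/(38*(1 - 38 + 2*I*sqrt(19)))) = -119741*(-1/(38*(-37 + 2*I*sqrt(19)))) = -119741/(1406 - 76*I*sqrt(19))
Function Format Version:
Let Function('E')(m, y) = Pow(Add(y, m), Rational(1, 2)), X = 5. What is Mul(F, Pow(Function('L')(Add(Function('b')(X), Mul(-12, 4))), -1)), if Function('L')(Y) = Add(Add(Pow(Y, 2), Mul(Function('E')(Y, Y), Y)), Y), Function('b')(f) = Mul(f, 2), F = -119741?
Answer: Add(Rational(-4430417, 54910), Mul(Rational(-119741, 27455), I, Pow(19, Rational(1, 2)))) ≈ Add(-80.685, Mul(-19.011, I))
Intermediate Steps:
Function('b')(f) = Mul(2, f)
Function('E')(m, y) = Pow(Add(m, y), Rational(1, 2))
Function('L')(Y) = Add(Y, Pow(Y, 2), Mul(Pow(2, Rational(1, 2)), Pow(Y, Rational(3, 2)))) (Function('L')(Y) = Add(Add(Pow(Y, 2), Mul(Pow(Add(Y, Y), Rational(1, 2)), Y)), Y) = Add(Add(Pow(Y, 2), Mul(Pow(Mul(2, Y), Rational(1, 2)), Y)), Y) = Add(Add(Pow(Y, 2), Mul(Mul(Pow(2, Rational(1, 2)), Pow(Y, Rational(1, 2))), Y)), Y) = Add(Add(Pow(Y, 2), Mul(Pow(2, Rational(1, 2)), Pow(Y, Rational(3, 2)))), Y) = Add(Y, Pow(Y, 2), Mul(Pow(2, Rational(1, 2)), Pow(Y, Rational(3, 2)))))
Mul(F, Pow(Function('L')(Add(Function('b')(X), Mul(-12, 4))), -1)) = Mul(-119741, Pow(Mul(Add(Mul(2, 5), Mul(-12, 4)), Add(1, Add(Mul(2, 5), Mul(-12, 4)), Mul(Pow(2, Rational(1, 2)), Pow(Add(Mul(2, 5), Mul(-12, 4)), Rational(1, 2))))), -1)) = Mul(-119741, Pow(Mul(Add(10, -48), Add(1, Add(10, -48), Mul(Pow(2, Rational(1, 2)), Pow(Add(10, -48), Rational(1, 2))))), -1)) = Mul(-119741, Pow(Mul(-38, Add(1, -38, Mul(Pow(2, Rational(1, 2)), Pow(-38, Rational(1, 2))))), -1)) = Mul(-119741, Pow(Mul(-38, Add(1, -38, Mul(Pow(2, Rational(1, 2)), Mul(I, Pow(38, Rational(1, 2)))))), -1)) = Mul(-119741, Pow(Mul(-38, Add(1, -38, Mul(2, I, Pow(19, Rational(1, 2))))), -1)) = Mul(-119741, Pow(Mul(-38, Add(-37, Mul(2, I, Pow(19, Rational(1, 2))))), -1)) = Mul(-119741, Pow(Add(1406, Mul(-76, I, Pow(19, Rational(1, 2)))), -1))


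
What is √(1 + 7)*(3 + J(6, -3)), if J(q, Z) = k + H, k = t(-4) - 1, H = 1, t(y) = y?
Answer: -2*√2 ≈ -2.8284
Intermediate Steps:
k = -5 (k = -4 - 1 = -5)
J(q, Z) = -4 (J(q, Z) = -5 + 1 = -4)
√(1 + 7)*(3 + J(6, -3)) = √(1 + 7)*(3 - 4) = √8*(-1) = (2*√2)*(-1) = -2*√2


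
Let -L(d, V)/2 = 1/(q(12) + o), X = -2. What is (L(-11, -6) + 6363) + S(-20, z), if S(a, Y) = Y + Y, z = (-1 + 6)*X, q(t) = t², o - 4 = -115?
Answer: 209317/33 ≈ 6342.9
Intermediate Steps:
o = -111 (o = 4 - 115 = -111)
L(d, V) = -2/33 (L(d, V) = -2/(12² - 111) = -2/(144 - 111) = -2/33)
z = -10 (z = (-1 + 6)*(-2) = 5*(-2) = -10)
S(a, Y) = 2*Y
(L(-11, -6) + 6363) + S(-20, z) = (-2/33 + 6363) + 2*(-10) = 209977/33 - 20 = 209317/33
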